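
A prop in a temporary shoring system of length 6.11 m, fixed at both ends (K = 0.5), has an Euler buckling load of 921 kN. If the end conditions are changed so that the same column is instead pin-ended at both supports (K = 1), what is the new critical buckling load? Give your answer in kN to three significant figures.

P_cr ≈ 230 kN

P_cr ∝ 1/K², so P_cr,new = P_cr,old × (K_old/K_new)² = 921 × (0.5/1)²
= 921 × 0.2500 = 230 kN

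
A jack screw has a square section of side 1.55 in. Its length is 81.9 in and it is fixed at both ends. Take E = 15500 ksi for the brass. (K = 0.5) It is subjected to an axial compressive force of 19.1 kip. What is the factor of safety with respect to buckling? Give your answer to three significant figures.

n ≈ 2.30

I = a⁴/12 = 1.55⁴/12 = 0.4810 in⁴
Effective length L_e = K·L = 0.5 × 81.9 = 40.95 in
P_cr = π²EI / L_e² = π² × 15500×10³ × 0.4810 / 40.95² = 4.388×10^4 lb
Factor of safety n = P_cr / P = 43.880 / 19.1 = 2.30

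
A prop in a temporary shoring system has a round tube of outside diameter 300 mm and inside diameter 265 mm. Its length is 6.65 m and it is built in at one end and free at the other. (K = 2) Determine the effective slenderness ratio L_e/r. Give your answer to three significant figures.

λ ≈ 133

d_o = 300 mm, d_i = 265 mm
I = π(d_o⁴ − d_i⁴)/64 = π(300⁴ − 265.0⁴)/64 = 1.555×10^8 mm⁴
A = 1.553×10^4 mm²;  r_min = √(I/A) = √(1.555×10^8/1.553×10^4) = 100.1 mm
L_e = K·L = 2 × 6.65 m = 13.30 m = 13300 mm
λ = L_e / r_min = 13300 / 100.1 = 133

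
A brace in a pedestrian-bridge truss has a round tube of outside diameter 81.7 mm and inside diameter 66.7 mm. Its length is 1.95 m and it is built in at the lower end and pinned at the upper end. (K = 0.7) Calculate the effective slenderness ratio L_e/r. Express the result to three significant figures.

λ ≈ 51.8

d_o = 81.7 mm, d_i = 66.7 mm
I = π(d_o⁴ − d_i⁴)/64 = π(81.7⁴ − 66.70⁴)/64 = 1.215×10^6 mm⁴
A = 1.748×10^3 mm²;  r_min = √(I/A) = √(1.215×10^6/1.748×10^3) = 26.37 mm
L_e = K·L = 0.7 × 1.95 m = 1.365 m = 1365.0 mm
λ = L_e / r_min = 1365.0 / 26.37 = 51.8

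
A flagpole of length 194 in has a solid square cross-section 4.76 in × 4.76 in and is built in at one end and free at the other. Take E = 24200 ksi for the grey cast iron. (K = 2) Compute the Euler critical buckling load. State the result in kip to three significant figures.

I = a⁴/12 = 4.76⁴/12 = 42.78 in⁴
Effective length L_e = K·L = 2 × 194 = 388.0 in
P_cr = π²EI / L_e² = π² × 24200×10³ × 42.78 / 388.0² = 6.787×10^4 lb

P_cr ≈ 67.9 kip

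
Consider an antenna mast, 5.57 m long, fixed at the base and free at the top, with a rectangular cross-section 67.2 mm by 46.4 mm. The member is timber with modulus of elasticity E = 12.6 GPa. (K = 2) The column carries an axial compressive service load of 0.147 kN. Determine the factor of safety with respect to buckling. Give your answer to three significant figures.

Buckling occurs about the weak axis: I_min = h·b³/12 with b = 46.4 mm (the shorter side).
I_min = 67.2×46.4³/12 = 5.594×10^5 mm⁴
I = 5.594×10^5 mm⁴ = 5.594×10^-7 m⁴
Effective length L_e = K·L = 2 × 5.57 = 11.14 m
P_cr = π²EI / L_e² = π² × 12.6×10⁹ × 5.594×10^-7 / 11.14² = 560.6 N
Factor of safety n = P_cr / P = 0.56059 / 0.147 = 3.81

n ≈ 3.81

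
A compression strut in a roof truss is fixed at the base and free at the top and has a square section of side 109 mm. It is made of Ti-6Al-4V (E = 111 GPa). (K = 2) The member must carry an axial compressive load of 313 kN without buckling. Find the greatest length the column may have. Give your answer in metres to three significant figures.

L_max ≈ 3.21 m

I = a⁴/12 = 109⁴/12 = 1.176×10^7 mm⁴
I = 1.176×10^-5 m⁴
At the buckling limit P_cr = P = 3.130×10^5 N
From P_cr = π²EI/(K·L)²:  L = (1/K)·√(π²EI/P_cr) = (1/2)·√(π²×1.11×10^11×1.176×10^-5/3.130×10^5)
L = 3.21 m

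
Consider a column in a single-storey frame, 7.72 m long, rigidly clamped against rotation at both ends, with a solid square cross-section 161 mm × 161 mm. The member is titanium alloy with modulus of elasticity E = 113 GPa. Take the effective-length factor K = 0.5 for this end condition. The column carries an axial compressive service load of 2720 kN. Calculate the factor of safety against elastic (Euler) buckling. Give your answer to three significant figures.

n ≈ 1.54

I = a⁴/12 = 161⁴/12 = 5.599×10^7 mm⁴
I = 5.599×10^7 mm⁴ = 5.599×10^-5 m⁴
Effective length L_e = K·L = 0.5 × 7.72 = 3.860 m
P_cr = π²EI / L_e² = π² × 113×10⁹ × 5.599×10^-5 / 3.860² = 4.191×10^6 N
Factor of safety n = P_cr / P = 4191.1 / 2720 = 1.54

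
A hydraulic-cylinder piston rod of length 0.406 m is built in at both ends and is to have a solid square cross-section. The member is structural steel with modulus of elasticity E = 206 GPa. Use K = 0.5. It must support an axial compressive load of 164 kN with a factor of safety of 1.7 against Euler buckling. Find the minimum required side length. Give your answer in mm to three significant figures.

Required P_cr = n·P = 1.7 × 164 = 278.8 kN
L_e = K·L = 0.5 × 0.406 = 0.2030 m
Required I = P_cr·L_e²/(π²E) = 2.788×10^5 × 0.2030² / (π² × 2.06×10^11) = 5.651×10^-9 m⁴
I_req = 5.651×10^3 mm⁴
Solid square: I = a⁴/12  ⇒  a = (12I)^(1/4) = (12×5.651×10^3)^(1/4) = 16.1 mm

a ≈ 16.1 mm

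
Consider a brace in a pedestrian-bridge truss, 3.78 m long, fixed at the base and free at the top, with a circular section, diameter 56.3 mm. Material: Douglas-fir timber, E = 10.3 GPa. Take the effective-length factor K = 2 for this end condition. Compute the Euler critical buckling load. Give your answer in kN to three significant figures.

I = πd⁴/64 = π×56.3⁴/64 = 4.932×10^5 mm⁴
I = 4.932×10^5 mm⁴ = 4.932×10^-7 m⁴
Effective length L_e = K·L = 2 × 3.78 = 7.560 m
P_cr = π²EI / L_e² = π² × 10.3×10⁹ × 4.932×10^-7 / 7.560² = 877.2 N

P_cr ≈ 0.877 kN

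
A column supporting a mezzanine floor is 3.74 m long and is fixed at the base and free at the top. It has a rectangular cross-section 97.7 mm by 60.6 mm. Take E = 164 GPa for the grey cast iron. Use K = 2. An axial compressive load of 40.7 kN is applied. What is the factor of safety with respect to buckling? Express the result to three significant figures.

Buckling occurs about the weak axis: I_min = h·b³/12 with b = 60.6 mm (the shorter side).
I_min = 97.7×60.6³/12 = 1.812×10^6 mm⁴
I = 1.812×10^6 mm⁴ = 1.812×10^-6 m⁴
Effective length L_e = K·L = 2 × 3.74 = 7.480 m
P_cr = π²EI / L_e² = π² × 164×10⁹ × 1.812×10^-6 / 7.480² = 5.242×10^4 N
Factor of safety n = P_cr / P = 52.417 / 40.7 = 1.29

n ≈ 1.29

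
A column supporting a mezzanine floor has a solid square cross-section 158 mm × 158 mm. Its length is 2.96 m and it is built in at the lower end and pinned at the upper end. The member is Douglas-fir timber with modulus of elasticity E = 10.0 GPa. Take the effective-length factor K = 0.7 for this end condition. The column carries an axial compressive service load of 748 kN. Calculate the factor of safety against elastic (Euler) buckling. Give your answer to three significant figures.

n ≈ 1.60

I = a⁴/12 = 158⁴/12 = 5.193×10^7 mm⁴
I = 5.193×10^7 mm⁴ = 5.193×10^-5 m⁴
Effective length L_e = K·L = 0.7 × 2.96 = 2.072 m
P_cr = π²EI / L_e² = π² × 10.0×10⁹ × 5.193×10^-5 / 2.072² = 1.194×10^6 N
Factor of safety n = P_cr / P = 1193.9 / 748 = 1.60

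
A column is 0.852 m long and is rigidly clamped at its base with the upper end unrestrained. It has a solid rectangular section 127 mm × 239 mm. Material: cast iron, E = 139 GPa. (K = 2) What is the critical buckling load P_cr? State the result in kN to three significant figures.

Buckling occurs about the weak axis: I_min = h·b³/12 with b = 127 mm (the shorter side).
I_min = 239×127³/12 = 4.080×10^7 mm⁴
I = 4.080×10^7 mm⁴ = 4.080×10^-5 m⁴
Effective length L_e = K·L = 2 × 0.852 = 1.704 m
P_cr = π²EI / L_e² = π² × 139×10⁹ × 4.080×10^-5 / 1.704² = 1.928×10^7 N

P_cr ≈ 19300 kN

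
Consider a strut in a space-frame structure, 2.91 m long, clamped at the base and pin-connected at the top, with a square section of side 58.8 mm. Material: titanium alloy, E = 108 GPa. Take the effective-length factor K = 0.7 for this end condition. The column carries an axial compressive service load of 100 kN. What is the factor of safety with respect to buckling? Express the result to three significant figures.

I = a⁴/12 = 58.8⁴/12 = 9.962×10^5 mm⁴
I = 9.962×10^5 mm⁴ = 9.962×10^-7 m⁴
Effective length L_e = K·L = 0.7 × 2.91 = 2.037 m
P_cr = π²EI / L_e² = π² × 108×10⁹ × 9.962×10^-7 / 2.037² = 2.559×10^5 N
Factor of safety n = P_cr / P = 255.90 / 100 = 2.56

n ≈ 2.56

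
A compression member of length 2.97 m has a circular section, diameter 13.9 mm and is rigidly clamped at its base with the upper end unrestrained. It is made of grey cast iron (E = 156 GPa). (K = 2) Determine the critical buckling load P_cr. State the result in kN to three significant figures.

P_cr ≈ 0.0800 kN

I = πd⁴/64 = π×13.9⁴/64 = 1.832×10^3 mm⁴
I = 1.832×10^3 mm⁴ = 1.832×10^-9 m⁴
Effective length L_e = K·L = 2 × 2.97 = 5.940 m
P_cr = π²EI / L_e² = π² × 156×10⁹ × 1.832×10^-9 / 5.940² = 79.96 N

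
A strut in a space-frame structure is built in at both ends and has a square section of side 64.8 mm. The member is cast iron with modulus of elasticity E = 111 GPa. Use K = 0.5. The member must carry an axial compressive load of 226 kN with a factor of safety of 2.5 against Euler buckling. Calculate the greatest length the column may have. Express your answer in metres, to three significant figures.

I = a⁴/12 = 64.8⁴/12 = 1.469×10^6 mm⁴
I = 1.469×10^-6 m⁴
Required critical load P_cr = n·P = 2.5 × 226 = 565.0 kN = 5.650×10^5 N
From P_cr = π²EI/(K·L)²:  L = (1/K)·√(π²EI/P_cr) = (1/0.5)·√(π²×1.11×10^11×1.469×10^-6/5.650×10^5)
L = 3.38 m

L_max ≈ 3.38 m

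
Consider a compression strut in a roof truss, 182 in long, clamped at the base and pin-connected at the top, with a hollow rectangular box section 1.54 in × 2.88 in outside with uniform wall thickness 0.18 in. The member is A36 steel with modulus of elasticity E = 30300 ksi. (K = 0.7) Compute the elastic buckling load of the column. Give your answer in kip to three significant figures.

Inner dimensions: h_i = 2.88 − 2×0.18 = 2.520 in, b_i = 1.54 − 2×0.18 = 1.180 in
Weak-axis I_min = (h_o·b_o³ − h_i·b_i³)/12 with b_o = 1.54, b_i = 1.180 in (shorter outer/inner sides).
I_min = (2.88×1.54³ − 2.520×1.180³)/12 = 0.5315 in⁴
Effective length L_e = K·L = 0.7 × 182 = 127.4 in
P_cr = π²EI / L_e² = π² × 30300×10³ × 0.5315 / 127.4² = 9.793×10^3 lb

P_cr ≈ 9.79 kip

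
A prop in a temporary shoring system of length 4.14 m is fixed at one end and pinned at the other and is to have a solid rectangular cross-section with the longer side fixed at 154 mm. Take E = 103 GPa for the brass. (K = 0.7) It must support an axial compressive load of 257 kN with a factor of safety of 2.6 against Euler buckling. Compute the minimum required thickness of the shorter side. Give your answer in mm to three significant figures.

Required P_cr = n·P = 2.6 × 257 = 668.2 kN
L_e = K·L = 0.7 × 4.14 = 2.898 m
Required I = P_cr·L_e²/(π²E) = 6.682×10^5 × 2.898² / (π² × 1.03×10^11) = 5.520×10^-6 m⁴
I_req = 5.520×10^6 mm⁴
Rectangle, weak axis: I_min = h·b³/12 with h = 154 mm fixed  ⇒  b = (12I/h)^(1/3) = 75.5 mm

b ≈ 75.5 mm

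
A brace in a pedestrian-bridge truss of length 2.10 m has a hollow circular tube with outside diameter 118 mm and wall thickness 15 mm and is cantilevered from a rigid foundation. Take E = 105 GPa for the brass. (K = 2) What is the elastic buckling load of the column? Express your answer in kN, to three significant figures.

P_cr ≈ 386 kN

Inner diameter d_i = 118 − 2×15 = 88.00 mm
I = π(d_o⁴ − d_i⁴)/64 = π(118⁴ − 88.00⁴)/64 = 6.573×10^6 mm⁴
I = 6.573×10^6 mm⁴ = 6.573×10^-6 m⁴
Effective length L_e = K·L = 2 × 2.10 = 4.200 m
P_cr = π²EI / L_e² = π² × 105×10⁹ × 6.573×10^-6 / 4.200² = 3.862×10^5 N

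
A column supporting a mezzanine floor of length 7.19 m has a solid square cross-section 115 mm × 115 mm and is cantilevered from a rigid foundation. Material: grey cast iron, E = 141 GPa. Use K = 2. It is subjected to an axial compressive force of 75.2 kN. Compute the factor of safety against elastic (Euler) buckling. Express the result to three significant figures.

n ≈ 1.30

I = a⁴/12 = 115⁴/12 = 1.458×10^7 mm⁴
I = 1.458×10^7 mm⁴ = 1.458×10^-5 m⁴
Effective length L_e = K·L = 2 × 7.19 = 14.38 m
P_cr = π²EI / L_e² = π² × 141×10⁹ × 1.458×10^-5 / 14.38² = 9.809×10^4 N
Factor of safety n = P_cr / P = 98.087 / 75.2 = 1.30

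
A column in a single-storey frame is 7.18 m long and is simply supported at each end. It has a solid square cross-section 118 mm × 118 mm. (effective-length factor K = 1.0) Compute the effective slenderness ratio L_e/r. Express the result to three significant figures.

λ ≈ 211

For a square r = a/√12 = 118/√12 = 34.06 mm
L_e = K·L = 1 × 7.18 m = 7.180 m = 7180.0 mm
λ = L_e / r_min = 7180.0 / 34.06 = 211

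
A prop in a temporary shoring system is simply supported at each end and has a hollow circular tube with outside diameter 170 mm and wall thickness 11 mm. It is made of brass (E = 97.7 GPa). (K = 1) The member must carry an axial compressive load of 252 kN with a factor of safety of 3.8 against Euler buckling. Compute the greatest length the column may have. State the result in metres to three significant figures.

Inner diameter d_i = 170 − 2×11 = 148.0 mm
I = π(d_o⁴ − d_i⁴)/64 = π(170⁴ − 148.0⁴)/64 = 1.745×10^7 mm⁴
I = 1.745×10^-5 m⁴
Required critical load P_cr = n·P = 3.8 × 252 = 957.6 kN = 9.576×10^5 N
From P_cr = π²EI/(K·L)²:  L = (1/K)·√(π²EI/P_cr) = (1/1)·√(π²×9.77×10^10×1.745×10^-5/9.576×10^5)
L = 4.19 m

L_max ≈ 4.19 m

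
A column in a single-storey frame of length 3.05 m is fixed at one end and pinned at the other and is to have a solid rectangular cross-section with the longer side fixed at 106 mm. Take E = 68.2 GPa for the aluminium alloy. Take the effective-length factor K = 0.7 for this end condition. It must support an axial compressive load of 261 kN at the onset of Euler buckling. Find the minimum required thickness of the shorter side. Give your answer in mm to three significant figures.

L_e = K·L = 0.7 × 3.05 = 2.135 m
Required I = P_cr·L_e²/(π²E) = 2.610×10^5 × 2.135² / (π² × 6.82×10^10) = 1.767×10^-6 m⁴
I_req = 1.767×10^6 mm⁴
Rectangle, weak axis: I_min = h·b³/12 with h = 106 mm fixed  ⇒  b = (12I/h)^(1/3) = 58.5 mm

b ≈ 58.5 mm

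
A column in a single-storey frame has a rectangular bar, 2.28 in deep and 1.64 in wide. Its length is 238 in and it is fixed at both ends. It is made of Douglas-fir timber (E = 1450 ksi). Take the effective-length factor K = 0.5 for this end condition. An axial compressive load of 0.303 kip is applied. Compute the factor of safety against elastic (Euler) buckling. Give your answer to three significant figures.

n ≈ 2.80

Buckling occurs about the weak axis: I_min = h·b³/12 with b = 1.64 in (the shorter side).
I_min = 2.28×1.64³/12 = 0.8381 in⁴
Effective length L_e = K·L = 0.5 × 238 = 119.0 in
P_cr = π²EI / L_e² = π² × 1450×10³ × 0.8381 / 119.0² = 847.0 lb
Factor of safety n = P_cr / P = 0.84695 / 0.303 = 2.80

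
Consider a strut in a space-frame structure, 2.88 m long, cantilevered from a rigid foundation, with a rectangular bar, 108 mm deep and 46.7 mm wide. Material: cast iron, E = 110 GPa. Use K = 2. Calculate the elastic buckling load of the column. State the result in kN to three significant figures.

P_cr ≈ 30.0 kN

Buckling occurs about the weak axis: I_min = h·b³/12 with b = 46.7 mm (the shorter side).
I_min = 108×46.7³/12 = 9.166×10^5 mm⁴
I = 9.166×10^5 mm⁴ = 9.166×10^-7 m⁴
Effective length L_e = K·L = 2 × 2.88 = 5.760 m
P_cr = π²EI / L_e² = π² × 110×10⁹ × 9.166×10^-7 / 5.760² = 2.999×10^4 N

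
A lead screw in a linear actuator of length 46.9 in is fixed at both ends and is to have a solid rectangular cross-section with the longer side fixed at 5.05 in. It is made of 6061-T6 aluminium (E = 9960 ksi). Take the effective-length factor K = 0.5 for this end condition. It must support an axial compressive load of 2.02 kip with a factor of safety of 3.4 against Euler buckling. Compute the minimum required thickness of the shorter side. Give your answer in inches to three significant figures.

b ≈ 0.450 in

Required P_cr = n·P = 3.4 × 2.02 = 6.868 kip
L_e = K·L = 0.5 × 46.9 = 23.45 in
Required I = P_cr·L_e²/(π²E) = 6.868×10^3 × 23.45² / (π² × 9.96×10^6) = 3.842×10^-2 in⁴
Rectangle, weak axis: I_min = h·b³/12 with h = 5.05 in fixed  ⇒  b = (12I/h)^(1/3) = 0.450 in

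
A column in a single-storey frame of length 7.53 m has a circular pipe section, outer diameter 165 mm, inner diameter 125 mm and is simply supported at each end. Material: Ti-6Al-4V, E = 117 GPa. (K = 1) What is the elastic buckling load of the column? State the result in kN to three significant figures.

P_cr ≈ 497 kN

d_o = 165 mm, d_i = 125 mm
I = π(d_o⁴ − d_i⁴)/64 = π(165⁴ − 125.0⁴)/64 = 2.440×10^7 mm⁴
I = 2.440×10^7 mm⁴ = 2.440×10^-5 m⁴
Effective length L_e = K·L = 1 × 7.53 = 7.530 m
P_cr = π²EI / L_e² = π² × 117×10⁹ × 2.440×10^-5 / 7.530² = 4.969×10^5 N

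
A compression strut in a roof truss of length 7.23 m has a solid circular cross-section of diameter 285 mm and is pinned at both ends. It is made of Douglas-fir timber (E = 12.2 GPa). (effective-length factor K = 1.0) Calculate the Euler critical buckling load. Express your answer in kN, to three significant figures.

I = πd⁴/64 = π×285⁴/64 = 3.239×10^8 mm⁴
I = 3.239×10^8 mm⁴ = 3.239×10^-4 m⁴
Effective length L_e = K·L = 1 × 7.23 = 7.230 m
P_cr = π²EI / L_e² = π² × 12.2×10⁹ × 3.239×10^-4 / 7.230² = 7.460×10^5 N

P_cr ≈ 746 kN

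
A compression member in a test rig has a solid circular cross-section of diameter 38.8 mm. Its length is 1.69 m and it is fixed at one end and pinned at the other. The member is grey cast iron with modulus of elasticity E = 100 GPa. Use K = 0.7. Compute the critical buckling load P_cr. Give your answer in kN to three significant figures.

I = πd⁴/64 = π×38.8⁴/64 = 1.112×10^5 mm⁴
I = 1.112×10^5 mm⁴ = 1.112×10^-7 m⁴
Effective length L_e = K·L = 0.7 × 1.69 = 1.183 m
P_cr = π²EI / L_e² = π² × 100×10⁹ × 1.112×10^-7 / 1.183² = 7.846×10^4 N

P_cr ≈ 78.5 kN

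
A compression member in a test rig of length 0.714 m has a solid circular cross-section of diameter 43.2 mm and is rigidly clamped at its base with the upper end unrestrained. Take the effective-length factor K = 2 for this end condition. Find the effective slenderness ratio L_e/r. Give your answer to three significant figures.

For a solid circle r = d/4 = 43.2/4 = 10.80 mm
L_e = K·L = 2 × 0.714 m = 1.428 m = 1428.0 mm
λ = L_e / r_min = 1428.0 / 10.80 = 132

λ ≈ 132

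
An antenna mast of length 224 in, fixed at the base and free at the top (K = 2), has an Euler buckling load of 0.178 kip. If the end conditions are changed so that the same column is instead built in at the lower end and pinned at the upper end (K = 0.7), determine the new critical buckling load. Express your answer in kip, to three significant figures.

P_cr ≈ 1.45 kip

P_cr ∝ 1/K², so P_cr,new = P_cr,old × (K_old/K_new)² = 0.178 × (2/0.7)²
= 0.178 × 8.163 = 1.45 kip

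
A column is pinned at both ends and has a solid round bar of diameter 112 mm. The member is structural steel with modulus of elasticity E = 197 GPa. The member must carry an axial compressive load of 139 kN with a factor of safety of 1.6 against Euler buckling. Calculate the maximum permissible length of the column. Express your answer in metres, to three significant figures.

I = πd⁴/64 = π×112⁴/64 = 7.724×10^6 mm⁴
I = 7.724×10^-6 m⁴
Required critical load P_cr = n·P = 1.6 × 139 = 222.4 kN = 2.224×10^5 N
From P_cr = π²EI/(K·L)²:  L = (1/K)·√(π²EI/P_cr) = (1/1)·√(π²×1.97×10^11×7.724×10^-6/2.224×10^5)
L = 8.22 m

L_max ≈ 8.22 m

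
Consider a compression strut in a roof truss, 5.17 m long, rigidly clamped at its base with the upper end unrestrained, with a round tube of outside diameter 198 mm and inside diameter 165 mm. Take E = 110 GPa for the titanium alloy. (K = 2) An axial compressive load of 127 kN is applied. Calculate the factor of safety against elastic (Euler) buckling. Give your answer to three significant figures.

n ≈ 3.12

d_o = 198 mm, d_i = 165 mm
I = π(d_o⁴ − d_i⁴)/64 = π(198⁴ − 165.0⁴)/64 = 3.906×10^7 mm⁴
I = 3.906×10^7 mm⁴ = 3.906×10^-5 m⁴
Effective length L_e = K·L = 2 × 5.17 = 10.34 m
P_cr = π²EI / L_e² = π² × 110×10⁹ × 3.906×10^-5 / 10.34² = 3.966×10^5 N
Factor of safety n = P_cr / P = 396.64 / 127 = 3.12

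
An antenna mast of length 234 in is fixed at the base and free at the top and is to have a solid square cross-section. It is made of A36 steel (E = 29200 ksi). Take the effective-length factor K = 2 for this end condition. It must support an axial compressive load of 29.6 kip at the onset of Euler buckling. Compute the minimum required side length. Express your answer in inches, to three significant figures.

a ≈ 4.05 in

L_e = K·L = 2 × 234 = 468.0 in
Required I = P_cr·L_e²/(π²E) = 2.960×10^4 × 468.0² / (π² × 2.92×10^7) = 22.50 in⁴
Solid square: I = a⁴/12  ⇒  a = (12I)^(1/4) = (12×22.50)^(1/4) = 4.05 in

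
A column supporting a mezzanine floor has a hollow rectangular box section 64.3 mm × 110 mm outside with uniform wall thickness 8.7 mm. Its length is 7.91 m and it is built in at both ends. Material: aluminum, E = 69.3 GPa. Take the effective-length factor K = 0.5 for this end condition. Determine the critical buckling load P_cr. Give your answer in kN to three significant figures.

Inner dimensions: h_i = 110 − 2×8.7 = 92.60 mm, b_i = 64.3 − 2×8.7 = 46.90 mm
Weak-axis I_min = (h_o·b_o³ − h_i·b_i³)/12 with b_o = 64.3, b_i = 46.90 mm (shorter outer/inner sides).
I_min = (110×64.3³ − 92.60×46.90³)/12 = 1.641×10^6 mm⁴
I = 1.641×10^6 mm⁴ = 1.641×10^-6 m⁴
Effective length L_e = K·L = 0.5 × 7.91 = 3.955 m
P_cr = π²EI / L_e² = π² × 69.3×10⁹ × 1.641×10^-6 / 3.955² = 7.175×10^4 N

P_cr ≈ 71.7 kN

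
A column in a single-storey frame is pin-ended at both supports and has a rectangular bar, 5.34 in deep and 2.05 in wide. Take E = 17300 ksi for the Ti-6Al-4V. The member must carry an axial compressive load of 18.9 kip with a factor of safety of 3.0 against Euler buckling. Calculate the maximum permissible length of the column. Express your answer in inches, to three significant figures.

L_max ≈ 107 in

Buckling occurs about the weak axis: I_min = h·b³/12 with b = 2.05 in (the shorter side).
I_min = 5.34×2.05³/12 = 3.834 in⁴
Required critical load P_cr = n·P = 3.0 × 18.9 = 56.70 kip = 5.670×10^4 lb
From P_cr = π²EI/(K·L)²:  L = (1/K)·√(π²EI/P_cr) = (1/1)·√(π²×1.73×10^7×3.834/5.670×10^4)
L = 107 in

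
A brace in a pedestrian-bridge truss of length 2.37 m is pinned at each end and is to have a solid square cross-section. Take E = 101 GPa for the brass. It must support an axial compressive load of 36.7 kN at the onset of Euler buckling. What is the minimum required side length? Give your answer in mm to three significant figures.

a ≈ 39.7 mm

L_e = K·L = 1 × 2.37 = 2.370 m
Required I = P_cr·L_e²/(π²E) = 3.670×10^4 × 2.370² / (π² × 1.01×10^11) = 2.068×10^-7 m⁴
I_req = 2.068×10^5 mm⁴
Solid square: I = a⁴/12  ⇒  a = (12I)^(1/4) = (12×2.068×10^5)^(1/4) = 39.7 mm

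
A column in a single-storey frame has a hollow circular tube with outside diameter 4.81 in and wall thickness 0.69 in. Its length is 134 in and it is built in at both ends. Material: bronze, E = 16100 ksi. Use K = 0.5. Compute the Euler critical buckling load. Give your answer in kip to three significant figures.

P_cr ≈ 690 kip

Inner diameter d_i = 4.81 − 2×0.69 = 3.430 in
I = π(d_o⁴ − d_i⁴)/64 = π(4.81⁴ − 3.430⁴)/64 = 19.48 in⁴
Effective length L_e = K·L = 0.5 × 134 = 67.00 in
P_cr = π²EI / L_e² = π² × 16100×10³ × 19.48 / 67.00² = 6.896×10^5 lb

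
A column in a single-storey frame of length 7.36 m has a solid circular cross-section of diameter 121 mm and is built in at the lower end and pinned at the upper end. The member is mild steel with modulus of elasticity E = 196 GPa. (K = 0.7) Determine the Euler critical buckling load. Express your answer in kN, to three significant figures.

I = πd⁴/64 = π×121⁴/64 = 1.052×10^7 mm⁴
I = 1.052×10^7 mm⁴ = 1.052×10^-5 m⁴
Effective length L_e = K·L = 0.7 × 7.36 = 5.152 m
P_cr = π²EI / L_e² = π² × 196×10⁹ × 1.052×10^-5 / 5.152² = 7.669×10^5 N

P_cr ≈ 767 kN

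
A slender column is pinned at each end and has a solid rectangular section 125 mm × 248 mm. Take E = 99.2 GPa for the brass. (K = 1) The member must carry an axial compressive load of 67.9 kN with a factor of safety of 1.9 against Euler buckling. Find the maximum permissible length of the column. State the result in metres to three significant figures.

L_max ≈ 17.5 m

Buckling occurs about the weak axis: I_min = h·b³/12 with b = 125 mm (the shorter side).
I_min = 248×125³/12 = 4.036×10^7 mm⁴
I = 4.036×10^-5 m⁴
Required critical load P_cr = n·P = 1.9 × 67.9 = 129.0 kN = 1.290×10^5 N
From P_cr = π²EI/(K·L)²:  L = (1/K)·√(π²EI/P_cr) = (1/1)·√(π²×9.92×10^10×4.036×10^-5/1.290×10^5)
L = 17.5 m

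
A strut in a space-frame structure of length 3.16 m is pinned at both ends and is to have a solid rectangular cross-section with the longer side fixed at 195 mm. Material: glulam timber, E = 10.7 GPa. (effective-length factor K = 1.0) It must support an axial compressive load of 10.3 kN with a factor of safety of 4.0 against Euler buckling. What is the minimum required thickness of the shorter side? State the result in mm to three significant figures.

Required P_cr = n·P = 4.0 × 10.3 = 41.20 kN
L_e = K·L = 1 × 3.16 = 3.160 m
Required I = P_cr·L_e²/(π²E) = 4.120×10^4 × 3.160² / (π² × 1.07×10^10) = 3.896×10^-6 m⁴
I_req = 3.896×10^6 mm⁴
Rectangle, weak axis: I_min = h·b³/12 with h = 195 mm fixed  ⇒  b = (12I/h)^(1/3) = 62.1 mm

b ≈ 62.1 mm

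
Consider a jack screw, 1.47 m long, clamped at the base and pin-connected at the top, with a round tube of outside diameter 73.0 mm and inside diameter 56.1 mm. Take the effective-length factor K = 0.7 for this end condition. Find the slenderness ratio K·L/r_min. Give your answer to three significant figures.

d_o = 73.0 mm, d_i = 56.1 mm
I = π(d_o⁴ − d_i⁴)/64 = π(73.0⁴ − 56.10⁴)/64 = 9.078×10^5 mm⁴
A = 1.714×10^3 mm²;  r_min = √(I/A) = √(9.078×10^5/1.714×10^3) = 23.02 mm
L_e = K·L = 0.7 × 1.47 m = 1.029 m = 1029.0 mm
λ = L_e / r_min = 1029.0 / 23.02 = 44.7

λ ≈ 44.7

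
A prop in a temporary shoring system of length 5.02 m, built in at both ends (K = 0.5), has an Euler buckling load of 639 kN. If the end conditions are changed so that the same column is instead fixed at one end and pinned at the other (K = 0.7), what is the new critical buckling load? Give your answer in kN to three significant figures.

P_cr ≈ 326 kN

P_cr ∝ 1/K², so P_cr,new = P_cr,old × (K_old/K_new)² = 639 × (0.5/0.7)²
= 639 × 0.5102 = 326 kN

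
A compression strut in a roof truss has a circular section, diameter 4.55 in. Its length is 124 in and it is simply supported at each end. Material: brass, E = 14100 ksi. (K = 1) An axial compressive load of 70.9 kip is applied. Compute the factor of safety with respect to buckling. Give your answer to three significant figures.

I = πd⁴/64 = π×4.55⁴/64 = 21.04 in⁴
Effective length L_e = K·L = 1 × 124 = 124.0 in
P_cr = π²EI / L_e² = π² × 14100×10³ × 21.04 / 124.0² = 1.904×10^5 lb
Factor of safety n = P_cr / P = 190.41 / 70.9 = 2.69

n ≈ 2.69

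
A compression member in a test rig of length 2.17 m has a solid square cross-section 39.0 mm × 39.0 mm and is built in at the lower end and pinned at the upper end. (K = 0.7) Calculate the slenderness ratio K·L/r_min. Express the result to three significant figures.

For a square r = a/√12 = 39.0/√12 = 11.26 mm
L_e = K·L = 0.7 × 2.17 m = 1.519 m = 1519.0 mm
λ = L_e / r_min = 1519.0 / 11.26 = 135

λ ≈ 135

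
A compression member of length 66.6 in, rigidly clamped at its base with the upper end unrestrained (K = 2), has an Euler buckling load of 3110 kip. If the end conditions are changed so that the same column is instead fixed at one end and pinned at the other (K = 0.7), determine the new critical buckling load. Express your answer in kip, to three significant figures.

P_cr ∝ 1/K², so P_cr,new = P_cr,old × (K_old/K_new)² = 3110 × (2/0.7)²
= 3110 × 8.163 = 25400 kip

P_cr ≈ 25400 kip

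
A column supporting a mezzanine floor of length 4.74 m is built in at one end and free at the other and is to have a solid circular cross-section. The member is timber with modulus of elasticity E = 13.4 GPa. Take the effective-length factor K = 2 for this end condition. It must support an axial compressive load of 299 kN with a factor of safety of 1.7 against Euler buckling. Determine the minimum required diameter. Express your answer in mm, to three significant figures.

Required P_cr = n·P = 1.7 × 299 = 508.3 kN
L_e = K·L = 2 × 4.74 = 9.480 m
Required I = P_cr·L_e²/(π²E) = 5.083×10^5 × 9.480² / (π² × 1.34×10^10) = 3.454×10^-4 m⁴
I_req = 3.454×10^8 mm⁴
Solid circle: I = πd⁴/64  ⇒  d = (64I/π)^(1/4) = (64×3.454×10^8/π)^(1/4) = 290 mm

d ≈ 290 mm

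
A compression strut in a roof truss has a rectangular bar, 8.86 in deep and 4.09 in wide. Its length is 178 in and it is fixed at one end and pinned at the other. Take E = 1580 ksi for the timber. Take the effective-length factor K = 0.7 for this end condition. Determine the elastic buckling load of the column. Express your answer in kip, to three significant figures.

Buckling occurs about the weak axis: I_min = h·b³/12 with b = 4.09 in (the shorter side).
I_min = 8.86×4.09³/12 = 50.52 in⁴
Effective length L_e = K·L = 0.7 × 178 = 124.6 in
P_cr = π²EI / L_e² = π² × 1580×10³ × 50.52 / 124.6² = 5.074×10^4 lb

P_cr ≈ 50.7 kip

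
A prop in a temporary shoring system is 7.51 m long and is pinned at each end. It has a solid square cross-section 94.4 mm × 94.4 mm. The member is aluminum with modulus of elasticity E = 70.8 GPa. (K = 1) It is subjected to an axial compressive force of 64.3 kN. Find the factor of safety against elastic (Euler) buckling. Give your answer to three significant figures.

n ≈ 1.28

I = a⁴/12 = 94.4⁴/12 = 6.618×10^6 mm⁴
I = 6.618×10^6 mm⁴ = 6.618×10^-6 m⁴
Effective length L_e = K·L = 1 × 7.51 = 7.510 m
P_cr = π²EI / L_e² = π² × 70.8×10⁹ × 6.618×10^-6 / 7.510² = 8.199×10^4 N
Factor of safety n = P_cr / P = 81.990 / 64.3 = 1.28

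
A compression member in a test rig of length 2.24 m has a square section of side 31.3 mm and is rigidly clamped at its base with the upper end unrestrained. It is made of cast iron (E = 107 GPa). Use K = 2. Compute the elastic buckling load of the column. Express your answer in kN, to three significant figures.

P_cr ≈ 4.21 kN

I = a⁴/12 = 31.3⁴/12 = 7.998×10^4 mm⁴
I = 7.998×10^4 mm⁴ = 7.998×10^-8 m⁴
Effective length L_e = K·L = 2 × 2.24 = 4.480 m
P_cr = π²EI / L_e² = π² × 107×10⁹ × 7.998×10^-8 / 4.480² = 4.208×10^3 N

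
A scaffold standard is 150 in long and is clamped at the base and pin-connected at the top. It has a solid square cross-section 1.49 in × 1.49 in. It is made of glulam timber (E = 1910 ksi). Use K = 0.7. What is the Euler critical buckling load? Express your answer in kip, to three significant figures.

I = a⁴/12 = 1.49⁴/12 = 0.4107 in⁴
Effective length L_e = K·L = 0.7 × 150 = 105.0 in
P_cr = π²EI / L_e² = π² × 1910×10³ × 0.4107 / 105.0² = 702.3 lb

P_cr ≈ 0.702 kip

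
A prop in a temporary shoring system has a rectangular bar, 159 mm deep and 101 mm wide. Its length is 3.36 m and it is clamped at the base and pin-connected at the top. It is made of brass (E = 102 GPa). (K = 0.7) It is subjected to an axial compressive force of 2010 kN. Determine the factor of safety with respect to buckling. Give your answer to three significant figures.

Buckling occurs about the weak axis: I_min = h·b³/12 with b = 101 mm (the shorter side).
I_min = 159×101³/12 = 1.365×10^7 mm⁴
I = 1.365×10^7 mm⁴ = 1.365×10^-5 m⁴
Effective length L_e = K·L = 0.7 × 3.36 = 2.352 m
P_cr = π²EI / L_e² = π² × 102×10⁹ × 1.365×10^-5 / 2.352² = 2.484×10^6 N
Factor of safety n = P_cr / P = 2484.3 / 2010 = 1.24

n ≈ 1.24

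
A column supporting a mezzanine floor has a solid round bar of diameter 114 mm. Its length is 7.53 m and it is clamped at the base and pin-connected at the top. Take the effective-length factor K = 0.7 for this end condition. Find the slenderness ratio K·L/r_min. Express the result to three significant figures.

For a solid circle r = d/4 = 114/4 = 28.50 mm
L_e = K·L = 0.7 × 7.53 m = 5.271 m = 5271.0 mm
λ = L_e / r_min = 5271.0 / 28.50 = 185

λ ≈ 185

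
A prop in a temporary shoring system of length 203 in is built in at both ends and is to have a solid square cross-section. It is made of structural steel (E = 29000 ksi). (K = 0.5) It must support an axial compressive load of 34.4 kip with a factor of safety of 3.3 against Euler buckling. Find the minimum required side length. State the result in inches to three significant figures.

a ≈ 2.65 in

Required P_cr = n·P = 3.3 × 34.4 = 113.5 kip
L_e = K·L = 0.5 × 203 = 101.5 in
Required I = P_cr·L_e²/(π²E) = 1.135×10^5 × 101.5² / (π² × 2.90×10^7) = 4.086 in⁴
Solid square: I = a⁴/12  ⇒  a = (12I)^(1/4) = (12×4.086)^(1/4) = 2.65 in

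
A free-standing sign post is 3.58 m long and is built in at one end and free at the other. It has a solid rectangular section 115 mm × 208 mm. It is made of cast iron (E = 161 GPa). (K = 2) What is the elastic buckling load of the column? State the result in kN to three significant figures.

Buckling occurs about the weak axis: I_min = h·b³/12 with b = 115 mm (the shorter side).
I_min = 208×115³/12 = 2.636×10^7 mm⁴
I = 2.636×10^7 mm⁴ = 2.636×10^-5 m⁴
Effective length L_e = K·L = 2 × 3.58 = 7.160 m
P_cr = π²EI / L_e² = π² × 161×10⁹ × 2.636×10^-5 / 7.160² = 8.171×10^5 N

P_cr ≈ 817 kN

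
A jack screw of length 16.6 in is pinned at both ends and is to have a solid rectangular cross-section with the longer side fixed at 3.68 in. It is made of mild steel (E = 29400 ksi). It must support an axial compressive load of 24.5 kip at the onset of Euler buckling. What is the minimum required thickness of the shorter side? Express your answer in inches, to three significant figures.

b ≈ 0.423 in

L_e = K·L = 1 × 16.6 = 16.60 in
Required I = P_cr·L_e²/(π²E) = 2.450×10^4 × 16.60² / (π² × 2.94×10^7) = 2.327×10^-2 in⁴
Rectangle, weak axis: I_min = h·b³/12 with h = 3.68 in fixed  ⇒  b = (12I/h)^(1/3) = 0.423 in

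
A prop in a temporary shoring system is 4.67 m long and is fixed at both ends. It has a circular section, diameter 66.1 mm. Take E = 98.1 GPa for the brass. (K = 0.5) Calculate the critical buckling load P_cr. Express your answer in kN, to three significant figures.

P_cr ≈ 166 kN

I = πd⁴/64 = π×66.1⁴/64 = 9.371×10^5 mm⁴
I = 9.371×10^5 mm⁴ = 9.371×10^-7 m⁴
Effective length L_e = K·L = 0.5 × 4.67 = 2.335 m
P_cr = π²EI / L_e² = π² × 98.1×10⁹ × 9.371×10^-7 / 2.335² = 1.664×10^5 N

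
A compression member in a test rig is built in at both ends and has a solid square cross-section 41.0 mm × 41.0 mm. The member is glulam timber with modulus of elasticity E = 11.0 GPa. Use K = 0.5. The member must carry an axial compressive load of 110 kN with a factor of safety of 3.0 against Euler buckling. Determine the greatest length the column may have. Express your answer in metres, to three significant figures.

I = a⁴/12 = 41.0⁴/12 = 2.355×10^5 mm⁴
I = 2.355×10^-7 m⁴
Required critical load P_cr = n·P = 3.0 × 110 = 330.0 kN = 3.300×10^5 N
From P_cr = π²EI/(K·L)²:  L = (1/K)·√(π²EI/P_cr) = (1/0.5)·√(π²×1.10×10^10×2.355×10^-7/3.300×10^5)
L = 0.557 m

L_max ≈ 0.557 m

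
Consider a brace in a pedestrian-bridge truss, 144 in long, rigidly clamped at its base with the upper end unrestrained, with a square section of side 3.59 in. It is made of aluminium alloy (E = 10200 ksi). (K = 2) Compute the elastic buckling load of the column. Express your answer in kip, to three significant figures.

I = a⁴/12 = 3.59⁴/12 = 13.84 in⁴
Effective length L_e = K·L = 2 × 144 = 288.0 in
P_cr = π²EI / L_e² = π² × 10200×10³ × 13.84 / 288.0² = 1.680×10^4 lb

P_cr ≈ 16.8 kip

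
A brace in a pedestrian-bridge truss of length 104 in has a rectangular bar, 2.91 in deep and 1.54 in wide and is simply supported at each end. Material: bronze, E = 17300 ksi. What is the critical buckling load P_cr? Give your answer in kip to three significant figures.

P_cr ≈ 14.0 kip

Buckling occurs about the weak axis: I_min = h·b³/12 with b = 1.54 in (the shorter side).
I_min = 2.91×1.54³/12 = 0.8857 in⁴
Effective length L_e = K·L = 1 × 104 = 104.0 in
P_cr = π²EI / L_e² = π² × 17300×10³ × 0.8857 / 104.0² = 1.398×10^4 lb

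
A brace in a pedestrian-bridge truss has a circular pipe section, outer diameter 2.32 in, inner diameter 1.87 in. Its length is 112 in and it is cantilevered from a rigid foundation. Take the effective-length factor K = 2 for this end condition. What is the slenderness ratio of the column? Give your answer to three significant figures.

d_o = 2.32 in, d_i = 1.87 in
I = π(d_o⁴ − d_i⁴)/64 = π(2.32⁴ − 1.870⁴)/64 = 0.8218 in⁴
A = 1.481 in²;  r_min = √(I/A) = √(0.8218/1.481) = 0.7450 in
L_e = K·L = 2 × 112 = 224.0 in
λ = L_e / r_min = 224.00 / 0.7450 = 301

λ ≈ 301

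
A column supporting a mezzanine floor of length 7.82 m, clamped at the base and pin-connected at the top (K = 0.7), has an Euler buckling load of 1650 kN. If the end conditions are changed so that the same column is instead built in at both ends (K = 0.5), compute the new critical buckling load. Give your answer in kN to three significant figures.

P_cr ≈ 3230 kN

P_cr ∝ 1/K², so P_cr,new = P_cr,old × (K_old/K_new)² = 1650 × (0.7/0.5)²
= 1650 × 1.960 = 3230 kN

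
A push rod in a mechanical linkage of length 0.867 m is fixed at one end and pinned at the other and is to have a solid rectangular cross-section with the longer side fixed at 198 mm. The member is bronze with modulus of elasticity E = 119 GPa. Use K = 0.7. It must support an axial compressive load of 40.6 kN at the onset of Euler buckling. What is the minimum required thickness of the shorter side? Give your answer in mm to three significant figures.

L_e = K·L = 0.7 × 0.867 = 0.6069 m
Required I = P_cr·L_e²/(π²E) = 4.060×10^4 × 0.6069² / (π² × 1.19×10^11) = 1.273×10^-8 m⁴
I_req = 1.273×10^4 mm⁴
Rectangle, weak axis: I_min = h·b³/12 with h = 198 mm fixed  ⇒  b = (12I/h)^(1/3) = 9.17 mm

b ≈ 9.17 mm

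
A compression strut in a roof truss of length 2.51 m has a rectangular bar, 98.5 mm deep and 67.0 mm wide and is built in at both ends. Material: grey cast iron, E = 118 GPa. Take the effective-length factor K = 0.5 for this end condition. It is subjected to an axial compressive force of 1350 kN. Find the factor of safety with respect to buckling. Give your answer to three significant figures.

n ≈ 1.35

Buckling occurs about the weak axis: I_min = h·b³/12 with b = 67.0 mm (the shorter side).
I_min = 98.5×67.0³/12 = 2.469×10^6 mm⁴
I = 2.469×10^6 mm⁴ = 2.469×10^-6 m⁴
Effective length L_e = K·L = 0.5 × 2.51 = 1.255 m
P_cr = π²EI / L_e² = π² × 118×10⁹ × 2.469×10^-6 / 1.255² = 1.825×10^6 N
Factor of safety n = P_cr / P = 1825.5 / 1350 = 1.35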